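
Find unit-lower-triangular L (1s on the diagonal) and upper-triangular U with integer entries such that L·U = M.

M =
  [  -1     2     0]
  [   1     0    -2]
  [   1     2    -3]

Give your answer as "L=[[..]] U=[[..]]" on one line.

L=[[1,0,0],[-1,1,0],[-1,2,1]] U=[[-1,2,0],[0,2,-2],[0,0,1]]

  R1 -= -1·R0 → [0,2,-2]
  R2 -= -1·R0 → [0,4,-3]
  R2 -= 2·R1 → [0,0,1]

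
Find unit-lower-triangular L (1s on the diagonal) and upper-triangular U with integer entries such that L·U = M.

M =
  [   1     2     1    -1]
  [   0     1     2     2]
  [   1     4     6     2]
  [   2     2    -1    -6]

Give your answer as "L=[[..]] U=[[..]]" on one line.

L=[[1,0,0,0],[0,1,0,0],[1,2,1,0],[2,-2,1,1]] U=[[1,2,1,-1],[0,1,2,2],[0,0,1,-1],[0,0,0,1]]

  R1 -= 0·R0 → [0,1,2,2]
  R2 -= 1·R0 → [0,2,5,3]
  R3 -= 2·R0 → [0,-2,-3,-4]
  R2 -= 2·R1 → [0,0,1,-1]
  R3 -= -2·R1 → [0,0,1,0]
  R3 -= 1·R2 → [0,0,0,1]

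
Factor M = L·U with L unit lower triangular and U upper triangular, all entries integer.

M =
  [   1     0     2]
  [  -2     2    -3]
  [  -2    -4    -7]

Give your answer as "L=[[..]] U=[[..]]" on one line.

L=[[1,0,0],[-2,1,0],[-2,-2,1]] U=[[1,0,2],[0,2,1],[0,0,-1]]

  r1 -= -2·r0 → [0,2,1]
  r2 -= -2·r0 → [0,-4,-3]
  r2 -= -2·r1 → [0,0,-1]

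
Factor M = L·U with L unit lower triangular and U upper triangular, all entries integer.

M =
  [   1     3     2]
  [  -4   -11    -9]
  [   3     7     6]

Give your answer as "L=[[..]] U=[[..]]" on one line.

L=[[1,0,0],[-4,1,0],[3,-2,1]] U=[[1,3,2],[0,1,-1],[0,0,-2]]

  r1 -= -4·r0 → [0,1,-1]
  r2 -= 3·r0 → [0,-2,0]
  r2 -= -2·r1 → [0,0,-2]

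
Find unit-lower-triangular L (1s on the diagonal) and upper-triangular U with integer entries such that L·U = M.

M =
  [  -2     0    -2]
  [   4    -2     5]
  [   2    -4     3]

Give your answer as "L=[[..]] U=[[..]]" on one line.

L=[[1,0,0],[-2,1,0],[-1,2,1]] U=[[-2,0,-2],[0,-2,1],[0,0,-1]]

  row1 -= -2·row0 → [0,-2,1]
  row2 -= -1·row0 → [0,-4,1]
  row2 -= 2·row1 → [0,0,-1]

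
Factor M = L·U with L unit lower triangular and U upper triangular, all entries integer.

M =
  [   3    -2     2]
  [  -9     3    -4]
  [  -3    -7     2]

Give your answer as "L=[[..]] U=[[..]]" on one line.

  r1 -= -3·r0 → [0,-3,2]
  r2 -= -1·r0 → [0,-9,4]
  r2 -= 3·r1 → [0,0,-2]

L=[[1,0,0],[-3,1,0],[-1,3,1]] U=[[3,-2,2],[0,-3,2],[0,0,-2]]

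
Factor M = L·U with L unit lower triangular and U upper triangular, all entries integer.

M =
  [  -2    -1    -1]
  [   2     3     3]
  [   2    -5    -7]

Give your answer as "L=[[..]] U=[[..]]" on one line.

L=[[1,0,0],[-1,1,0],[-1,-3,1]] U=[[-2,-1,-1],[0,2,2],[0,0,-2]]

  row1 -= -1·row0 → [0,2,2]
  row2 -= -1·row0 → [0,-6,-8]
  row2 -= -3·row1 → [0,0,-2]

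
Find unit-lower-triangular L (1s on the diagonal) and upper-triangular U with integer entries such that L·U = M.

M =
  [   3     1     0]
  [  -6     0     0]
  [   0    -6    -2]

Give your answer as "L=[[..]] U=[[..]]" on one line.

  row1 -= -2·row0 → [0,2,0]
  row2 -= 0·row0 → [0,-6,-2]
  row2 -= -3·row1 → [0,0,-2]

L=[[1,0,0],[-2,1,0],[0,-3,1]] U=[[3,1,0],[0,2,0],[0,0,-2]]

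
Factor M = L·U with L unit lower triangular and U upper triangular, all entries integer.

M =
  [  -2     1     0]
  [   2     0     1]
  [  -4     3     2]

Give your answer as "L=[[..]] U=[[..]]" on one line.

L=[[1,0,0],[-1,1,0],[2,1,1]] U=[[-2,1,0],[0,1,1],[0,0,1]]

  r1 -= -1·r0 → [0,1,1]
  r2 -= 2·r0 → [0,1,2]
  r2 -= 1·r1 → [0,0,1]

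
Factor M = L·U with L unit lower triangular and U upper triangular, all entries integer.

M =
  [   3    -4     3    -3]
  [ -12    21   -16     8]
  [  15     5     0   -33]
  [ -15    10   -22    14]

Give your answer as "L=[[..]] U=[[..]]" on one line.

  row1 -= -4·row0 → [0,5,-4,-4]
  row2 -= 5·row0 → [0,25,-15,-18]
  row3 -= -5·row0 → [0,-10,-7,-1]
  row2 -= 5·row1 → [0,0,5,2]
  row3 -= -2·row1 → [0,0,-15,-9]
  row3 -= -3·row2 → [0,0,0,-3]

L=[[1,0,0,0],[-4,1,0,0],[5,5,1,0],[-5,-2,-3,1]] U=[[3,-4,3,-3],[0,5,-4,-4],[0,0,5,2],[0,0,0,-3]]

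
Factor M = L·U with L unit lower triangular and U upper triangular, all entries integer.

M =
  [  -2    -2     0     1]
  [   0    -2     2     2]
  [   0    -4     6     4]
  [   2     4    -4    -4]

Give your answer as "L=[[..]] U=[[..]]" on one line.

  r1 -= 0·r0 → [0,-2,2,2]
  r2 -= 0·r0 → [0,-4,6,4]
  r3 -= -1·r0 → [0,2,-4,-3]
  r2 -= 2·r1 → [0,0,2,0]
  r3 -= -1·r1 → [0,0,-2,-1]
  r3 -= -1·r2 → [0,0,0,-1]

L=[[1,0,0,0],[0,1,0,0],[0,2,1,0],[-1,-1,-1,1]] U=[[-2,-2,0,1],[0,-2,2,2],[0,0,2,0],[0,0,0,-1]]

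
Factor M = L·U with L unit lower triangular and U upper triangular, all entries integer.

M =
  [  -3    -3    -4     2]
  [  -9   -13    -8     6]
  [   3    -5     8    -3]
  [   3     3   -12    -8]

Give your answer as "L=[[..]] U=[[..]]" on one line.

  r1 -= 3·r0 → [0,-4,4,0]
  r2 -= -1·r0 → [0,-8,4,-1]
  r3 -= -1·r0 → [0,0,-16,-6]
  r2 -= 2·r1 → [0,0,-4,-1]
  r3 -= 0·r1 → [0,0,-16,-6]
  r3 -= 4·r2 → [0,0,0,-2]

L=[[1,0,0,0],[3,1,0,0],[-1,2,1,0],[-1,0,4,1]] U=[[-3,-3,-4,2],[0,-4,4,0],[0,0,-4,-1],[0,0,0,-2]]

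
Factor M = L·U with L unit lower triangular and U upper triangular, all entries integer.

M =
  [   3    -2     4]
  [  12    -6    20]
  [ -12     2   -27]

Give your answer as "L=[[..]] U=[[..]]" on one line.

L=[[1,0,0],[4,1,0],[-4,-3,1]] U=[[3,-2,4],[0,2,4],[0,0,1]]

  row1 -= 4·row0 → [0,2,4]
  row2 -= -4·row0 → [0,-6,-11]
  row2 -= -3·row1 → [0,0,1]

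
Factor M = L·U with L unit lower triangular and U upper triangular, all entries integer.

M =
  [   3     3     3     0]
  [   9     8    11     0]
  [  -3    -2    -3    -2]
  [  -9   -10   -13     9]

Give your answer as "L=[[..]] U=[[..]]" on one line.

L=[[1,0,0,0],[3,1,0,0],[-1,-1,1,0],[-3,1,-3,1]] U=[[3,3,3,0],[0,-1,2,0],[0,0,2,-2],[0,0,0,3]]

  row1 -= 3·row0 → [0,-1,2,0]
  row2 -= -1·row0 → [0,1,0,-2]
  row3 -= -3·row0 → [0,-1,-4,9]
  row2 -= -1·row1 → [0,0,2,-2]
  row3 -= 1·row1 → [0,0,-6,9]
  row3 -= -3·row2 → [0,0,0,3]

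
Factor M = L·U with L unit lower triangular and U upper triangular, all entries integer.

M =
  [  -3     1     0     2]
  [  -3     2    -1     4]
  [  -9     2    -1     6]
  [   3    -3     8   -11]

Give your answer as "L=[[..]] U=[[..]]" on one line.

  r1 -= 1·r0 → [0,1,-1,2]
  r2 -= 3·r0 → [0,-1,-1,0]
  r3 -= -1·r0 → [0,-2,8,-9]
  r2 -= -1·r1 → [0,0,-2,2]
  r3 -= -2·r1 → [0,0,6,-5]
  r3 -= -3·r2 → [0,0,0,1]

L=[[1,0,0,0],[1,1,0,0],[3,-1,1,0],[-1,-2,-3,1]] U=[[-3,1,0,2],[0,1,-1,2],[0,0,-2,2],[0,0,0,1]]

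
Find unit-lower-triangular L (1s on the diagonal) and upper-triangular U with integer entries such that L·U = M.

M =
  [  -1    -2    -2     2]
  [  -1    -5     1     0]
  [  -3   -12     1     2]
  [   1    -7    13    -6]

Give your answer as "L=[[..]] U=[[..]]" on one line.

  r1 -= 1·r0 → [0,-3,3,-2]
  r2 -= 3·r0 → [0,-6,7,-4]
  r3 -= -1·r0 → [0,-9,11,-4]
  r2 -= 2·r1 → [0,0,1,0]
  r3 -= 3·r1 → [0,0,2,2]
  r3 -= 2·r2 → [0,0,0,2]

L=[[1,0,0,0],[1,1,0,0],[3,2,1,0],[-1,3,2,1]] U=[[-1,-2,-2,2],[0,-3,3,-2],[0,0,1,0],[0,0,0,2]]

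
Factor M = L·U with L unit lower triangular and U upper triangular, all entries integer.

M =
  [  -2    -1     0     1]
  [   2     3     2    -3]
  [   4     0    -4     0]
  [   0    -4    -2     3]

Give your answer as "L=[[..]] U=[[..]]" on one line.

L=[[1,0,0,0],[-1,1,0,0],[-2,-1,1,0],[0,-2,-1,1]] U=[[-2,-1,0,1],[0,2,2,-2],[0,0,-2,0],[0,0,0,-1]]

  row1 -= -1·row0 → [0,2,2,-2]
  row2 -= -2·row0 → [0,-2,-4,2]
  row3 -= 0·row0 → [0,-4,-2,3]
  row2 -= -1·row1 → [0,0,-2,0]
  row3 -= -2·row1 → [0,0,2,-1]
  row3 -= -1·row2 → [0,0,0,-1]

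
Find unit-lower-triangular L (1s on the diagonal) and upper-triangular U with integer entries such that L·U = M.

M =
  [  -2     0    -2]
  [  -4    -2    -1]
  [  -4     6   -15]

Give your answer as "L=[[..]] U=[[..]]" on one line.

  R1 -= 2·R0 → [0,-2,3]
  R2 -= 2·R0 → [0,6,-11]
  R2 -= -3·R1 → [0,0,-2]

L=[[1,0,0],[2,1,0],[2,-3,1]] U=[[-2,0,-2],[0,-2,3],[0,0,-2]]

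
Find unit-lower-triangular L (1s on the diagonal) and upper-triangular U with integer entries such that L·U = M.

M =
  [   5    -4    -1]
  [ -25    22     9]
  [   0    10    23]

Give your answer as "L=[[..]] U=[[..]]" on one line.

  r1 -= -5·r0 → [0,2,4]
  r2 -= 0·r0 → [0,10,23]
  r2 -= 5·r1 → [0,0,3]

L=[[1,0,0],[-5,1,0],[0,5,1]] U=[[5,-4,-1],[0,2,4],[0,0,3]]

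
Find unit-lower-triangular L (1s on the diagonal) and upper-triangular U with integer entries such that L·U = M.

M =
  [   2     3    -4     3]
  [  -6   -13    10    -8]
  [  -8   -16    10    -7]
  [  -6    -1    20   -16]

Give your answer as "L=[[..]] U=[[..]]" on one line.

  R1 -= -3·R0 → [0,-4,-2,1]
  R2 -= -4·R0 → [0,-4,-6,5]
  R3 -= -3·R0 → [0,8,8,-7]
  R2 -= 1·R1 → [0,0,-4,4]
  R3 -= -2·R1 → [0,0,4,-5]
  R3 -= -1·R2 → [0,0,0,-1]

L=[[1,0,0,0],[-3,1,0,0],[-4,1,1,0],[-3,-2,-1,1]] U=[[2,3,-4,3],[0,-4,-2,1],[0,0,-4,4],[0,0,0,-1]]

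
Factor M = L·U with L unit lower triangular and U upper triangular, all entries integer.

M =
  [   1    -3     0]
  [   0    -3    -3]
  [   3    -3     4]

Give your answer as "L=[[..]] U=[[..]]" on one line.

  R1 -= 0·R0 → [0,-3,-3]
  R2 -= 3·R0 → [0,6,4]
  R2 -= -2·R1 → [0,0,-2]

L=[[1,0,0],[0,1,0],[3,-2,1]] U=[[1,-3,0],[0,-3,-3],[0,0,-2]]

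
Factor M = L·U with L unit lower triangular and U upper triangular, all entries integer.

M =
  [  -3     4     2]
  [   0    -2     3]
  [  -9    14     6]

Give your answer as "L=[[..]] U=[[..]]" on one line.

  row1 -= 0·row0 → [0,-2,3]
  row2 -= 3·row0 → [0,2,0]
  row2 -= -1·row1 → [0,0,3]

L=[[1,0,0],[0,1,0],[3,-1,1]] U=[[-3,4,2],[0,-2,3],[0,0,3]]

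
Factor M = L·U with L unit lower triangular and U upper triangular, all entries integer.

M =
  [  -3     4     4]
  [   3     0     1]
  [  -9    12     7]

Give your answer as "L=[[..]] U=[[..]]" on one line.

L=[[1,0,0],[-1,1,0],[3,0,1]] U=[[-3,4,4],[0,4,5],[0,0,-5]]

  R1 -= -1·R0 → [0,4,5]
  R2 -= 3·R0 → [0,0,-5]
  R2 -= 0·R1 → [0,0,-5]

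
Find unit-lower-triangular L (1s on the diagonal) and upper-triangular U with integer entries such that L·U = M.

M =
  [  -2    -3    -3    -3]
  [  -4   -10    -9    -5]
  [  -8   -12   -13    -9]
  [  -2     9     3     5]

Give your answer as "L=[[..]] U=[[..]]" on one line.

L=[[1,0,0,0],[2,1,0,0],[4,0,1,0],[1,-3,3,1]] U=[[-2,-3,-3,-3],[0,-4,-3,1],[0,0,-1,3],[0,0,0,2]]

  row1 -= 2·row0 → [0,-4,-3,1]
  row2 -= 4·row0 → [0,0,-1,3]
  row3 -= 1·row0 → [0,12,6,8]
  row2 -= 0·row1 → [0,0,-1,3]
  row3 -= -3·row1 → [0,0,-3,11]
  row3 -= 3·row2 → [0,0,0,2]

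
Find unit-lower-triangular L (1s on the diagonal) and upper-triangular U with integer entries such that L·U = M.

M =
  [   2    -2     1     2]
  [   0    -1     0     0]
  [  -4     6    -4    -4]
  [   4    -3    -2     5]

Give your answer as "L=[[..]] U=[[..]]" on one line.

L=[[1,0,0,0],[0,1,0,0],[-2,-2,1,0],[2,-1,2,1]] U=[[2,-2,1,2],[0,-1,0,0],[0,0,-2,0],[0,0,0,1]]

  row1 -= 0·row0 → [0,-1,0,0]
  row2 -= -2·row0 → [0,2,-2,0]
  row3 -= 2·row0 → [0,1,-4,1]
  row2 -= -2·row1 → [0,0,-2,0]
  row3 -= -1·row1 → [0,0,-4,1]
  row3 -= 2·row2 → [0,0,0,1]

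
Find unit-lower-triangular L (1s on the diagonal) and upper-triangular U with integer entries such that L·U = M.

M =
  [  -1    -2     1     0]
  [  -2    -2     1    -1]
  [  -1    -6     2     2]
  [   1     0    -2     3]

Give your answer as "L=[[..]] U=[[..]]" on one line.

  R1 -= 2·R0 → [0,2,-1,-1]
  R2 -= 1·R0 → [0,-4,1,2]
  R3 -= -1·R0 → [0,-2,-1,3]
  R2 -= -2·R1 → [0,0,-1,0]
  R3 -= -1·R1 → [0,0,-2,2]
  R3 -= 2·R2 → [0,0,0,2]

L=[[1,0,0,0],[2,1,0,0],[1,-2,1,0],[-1,-1,2,1]] U=[[-1,-2,1,0],[0,2,-1,-1],[0,0,-1,0],[0,0,0,2]]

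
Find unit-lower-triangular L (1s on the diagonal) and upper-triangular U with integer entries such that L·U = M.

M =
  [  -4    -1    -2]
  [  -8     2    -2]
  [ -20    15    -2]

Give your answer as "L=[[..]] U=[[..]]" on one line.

L=[[1,0,0],[2,1,0],[5,5,1]] U=[[-4,-1,-2],[0,4,2],[0,0,-2]]

  r1 -= 2·r0 → [0,4,2]
  r2 -= 5·r0 → [0,20,8]
  r2 -= 5·r1 → [0,0,-2]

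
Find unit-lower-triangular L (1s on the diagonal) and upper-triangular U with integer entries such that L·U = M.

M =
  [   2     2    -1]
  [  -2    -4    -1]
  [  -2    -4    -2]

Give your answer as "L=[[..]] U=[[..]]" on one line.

  r1 -= -1·r0 → [0,-2,-2]
  r2 -= -1·r0 → [0,-2,-3]
  r2 -= 1·r1 → [0,0,-1]

L=[[1,0,0],[-1,1,0],[-1,1,1]] U=[[2,2,-1],[0,-2,-2],[0,0,-1]]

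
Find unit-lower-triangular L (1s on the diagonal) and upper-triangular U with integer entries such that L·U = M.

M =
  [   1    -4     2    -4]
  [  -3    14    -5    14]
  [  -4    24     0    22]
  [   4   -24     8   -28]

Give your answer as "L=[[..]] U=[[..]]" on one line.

L=[[1,0,0,0],[-3,1,0,0],[-4,4,1,0],[4,-4,1,1]] U=[[1,-4,2,-4],[0,2,1,2],[0,0,4,-2],[0,0,0,-2]]

  row1 -= -3·row0 → [0,2,1,2]
  row2 -= -4·row0 → [0,8,8,6]
  row3 -= 4·row0 → [0,-8,0,-12]
  row2 -= 4·row1 → [0,0,4,-2]
  row3 -= -4·row1 → [0,0,4,-4]
  row3 -= 1·row2 → [0,0,0,-2]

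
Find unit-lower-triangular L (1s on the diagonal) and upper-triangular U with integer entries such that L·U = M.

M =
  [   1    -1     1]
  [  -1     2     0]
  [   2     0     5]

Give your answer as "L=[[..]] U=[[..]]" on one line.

L=[[1,0,0],[-1,1,0],[2,2,1]] U=[[1,-1,1],[0,1,1],[0,0,1]]

  R1 -= -1·R0 → [0,1,1]
  R2 -= 2·R0 → [0,2,3]
  R2 -= 2·R1 → [0,0,1]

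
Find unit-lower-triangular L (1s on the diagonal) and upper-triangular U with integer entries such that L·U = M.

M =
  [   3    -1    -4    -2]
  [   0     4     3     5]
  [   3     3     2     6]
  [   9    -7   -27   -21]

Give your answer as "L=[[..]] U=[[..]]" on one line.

  R1 -= 0·R0 → [0,4,3,5]
  R2 -= 1·R0 → [0,4,6,8]
  R3 -= 3·R0 → [0,-4,-15,-15]
  R2 -= 1·R1 → [0,0,3,3]
  R3 -= -1·R1 → [0,0,-12,-10]
  R3 -= -4·R2 → [0,0,0,2]

L=[[1,0,0,0],[0,1,0,0],[1,1,1,0],[3,-1,-4,1]] U=[[3,-1,-4,-2],[0,4,3,5],[0,0,3,3],[0,0,0,2]]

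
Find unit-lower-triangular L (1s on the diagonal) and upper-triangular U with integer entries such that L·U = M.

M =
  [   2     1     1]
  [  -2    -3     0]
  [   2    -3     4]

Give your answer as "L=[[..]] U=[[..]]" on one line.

  row1 -= -1·row0 → [0,-2,1]
  row2 -= 1·row0 → [0,-4,3]
  row2 -= 2·row1 → [0,0,1]

L=[[1,0,0],[-1,1,0],[1,2,1]] U=[[2,1,1],[0,-2,1],[0,0,1]]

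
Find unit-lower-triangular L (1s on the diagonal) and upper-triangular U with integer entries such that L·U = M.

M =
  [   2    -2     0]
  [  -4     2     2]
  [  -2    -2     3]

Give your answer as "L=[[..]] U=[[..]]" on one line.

  r1 -= -2·r0 → [0,-2,2]
  r2 -= -1·r0 → [0,-4,3]
  r2 -= 2·r1 → [0,0,-1]

L=[[1,0,0],[-2,1,0],[-1,2,1]] U=[[2,-2,0],[0,-2,2],[0,0,-1]]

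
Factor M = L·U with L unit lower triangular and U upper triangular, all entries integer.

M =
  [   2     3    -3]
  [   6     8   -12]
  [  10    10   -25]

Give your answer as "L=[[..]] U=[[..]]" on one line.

L=[[1,0,0],[3,1,0],[5,5,1]] U=[[2,3,-3],[0,-1,-3],[0,0,5]]

  row1 -= 3·row0 → [0,-1,-3]
  row2 -= 5·row0 → [0,-5,-10]
  row2 -= 5·row1 → [0,0,5]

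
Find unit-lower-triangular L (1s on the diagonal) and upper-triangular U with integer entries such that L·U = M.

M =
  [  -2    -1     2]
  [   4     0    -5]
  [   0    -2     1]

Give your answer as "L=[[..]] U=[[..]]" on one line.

L=[[1,0,0],[-2,1,0],[0,1,1]] U=[[-2,-1,2],[0,-2,-1],[0,0,2]]

  row1 -= -2·row0 → [0,-2,-1]
  row2 -= 0·row0 → [0,-2,1]
  row2 -= 1·row1 → [0,0,2]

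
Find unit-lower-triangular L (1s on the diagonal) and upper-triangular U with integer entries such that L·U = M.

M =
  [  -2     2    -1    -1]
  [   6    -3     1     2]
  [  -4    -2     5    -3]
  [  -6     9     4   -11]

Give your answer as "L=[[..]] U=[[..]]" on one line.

L=[[1,0,0,0],[-3,1,0,0],[2,-2,1,0],[3,1,3,1]] U=[[-2,2,-1,-1],[0,3,-2,-1],[0,0,3,-3],[0,0,0,2]]

  R1 -= -3·R0 → [0,3,-2,-1]
  R2 -= 2·R0 → [0,-6,7,-1]
  R3 -= 3·R0 → [0,3,7,-8]
  R2 -= -2·R1 → [0,0,3,-3]
  R3 -= 1·R1 → [0,0,9,-7]
  R3 -= 3·R2 → [0,0,0,2]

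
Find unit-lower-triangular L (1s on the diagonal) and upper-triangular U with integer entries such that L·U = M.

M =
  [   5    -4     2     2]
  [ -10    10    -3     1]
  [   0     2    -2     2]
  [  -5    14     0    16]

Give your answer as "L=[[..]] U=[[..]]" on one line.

L=[[1,0,0,0],[-2,1,0,0],[0,1,1,0],[-1,5,1,1]] U=[[5,-4,2,2],[0,2,1,5],[0,0,-3,-3],[0,0,0,-4]]

  row1 -= -2·row0 → [0,2,1,5]
  row2 -= 0·row0 → [0,2,-2,2]
  row3 -= -1·row0 → [0,10,2,18]
  row2 -= 1·row1 → [0,0,-3,-3]
  row3 -= 5·row1 → [0,0,-3,-7]
  row3 -= 1·row2 → [0,0,0,-4]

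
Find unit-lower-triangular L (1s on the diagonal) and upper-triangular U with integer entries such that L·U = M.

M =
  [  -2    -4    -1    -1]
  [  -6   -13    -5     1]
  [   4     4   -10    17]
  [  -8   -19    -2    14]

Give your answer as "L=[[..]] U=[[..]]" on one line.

L=[[1,0,0,0],[3,1,0,0],[-2,4,1,0],[4,3,-2,1]] U=[[-2,-4,-1,-1],[0,-1,-2,4],[0,0,-4,-1],[0,0,0,4]]

  row1 -= 3·row0 → [0,-1,-2,4]
  row2 -= -2·row0 → [0,-4,-12,15]
  row3 -= 4·row0 → [0,-3,2,18]
  row2 -= 4·row1 → [0,0,-4,-1]
  row3 -= 3·row1 → [0,0,8,6]
  row3 -= -2·row2 → [0,0,0,4]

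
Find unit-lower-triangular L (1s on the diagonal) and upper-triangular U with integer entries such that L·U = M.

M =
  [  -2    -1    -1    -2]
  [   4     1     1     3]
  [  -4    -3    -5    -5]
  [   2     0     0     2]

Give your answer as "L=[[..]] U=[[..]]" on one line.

  R1 -= -2·R0 → [0,-1,-1,-1]
  R2 -= 2·R0 → [0,-1,-3,-1]
  R3 -= -1·R0 → [0,-1,-1,0]
  R2 -= 1·R1 → [0,0,-2,0]
  R3 -= 1·R1 → [0,0,0,1]
  R3 -= 0·R2 → [0,0,0,1]

L=[[1,0,0,0],[-2,1,0,0],[2,1,1,0],[-1,1,0,1]] U=[[-2,-1,-1,-2],[0,-1,-1,-1],[0,0,-2,0],[0,0,0,1]]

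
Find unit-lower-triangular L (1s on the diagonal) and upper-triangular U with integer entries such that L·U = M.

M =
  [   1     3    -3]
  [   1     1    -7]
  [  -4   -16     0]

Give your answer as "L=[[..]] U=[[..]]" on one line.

L=[[1,0,0],[1,1,0],[-4,2,1]] U=[[1,3,-3],[0,-2,-4],[0,0,-4]]

  r1 -= 1·r0 → [0,-2,-4]
  r2 -= -4·r0 → [0,-4,-12]
  r2 -= 2·r1 → [0,0,-4]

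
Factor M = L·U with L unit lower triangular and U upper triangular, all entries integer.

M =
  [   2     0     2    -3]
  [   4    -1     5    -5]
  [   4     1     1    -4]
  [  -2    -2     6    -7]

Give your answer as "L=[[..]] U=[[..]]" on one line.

L=[[1,0,0,0],[2,1,0,0],[2,-1,1,0],[-1,2,-3,1]] U=[[2,0,2,-3],[0,-1,1,1],[0,0,-2,3],[0,0,0,-3]]

  row1 -= 2·row0 → [0,-1,1,1]
  row2 -= 2·row0 → [0,1,-3,2]
  row3 -= -1·row0 → [0,-2,8,-10]
  row2 -= -1·row1 → [0,0,-2,3]
  row3 -= 2·row1 → [0,0,6,-12]
  row3 -= -3·row2 → [0,0,0,-3]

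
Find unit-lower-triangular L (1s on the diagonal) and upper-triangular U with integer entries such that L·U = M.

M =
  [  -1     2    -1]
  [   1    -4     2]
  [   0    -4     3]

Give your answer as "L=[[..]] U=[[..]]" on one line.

  row1 -= -1·row0 → [0,-2,1]
  row2 -= 0·row0 → [0,-4,3]
  row2 -= 2·row1 → [0,0,1]

L=[[1,0,0],[-1,1,0],[0,2,1]] U=[[-1,2,-1],[0,-2,1],[0,0,1]]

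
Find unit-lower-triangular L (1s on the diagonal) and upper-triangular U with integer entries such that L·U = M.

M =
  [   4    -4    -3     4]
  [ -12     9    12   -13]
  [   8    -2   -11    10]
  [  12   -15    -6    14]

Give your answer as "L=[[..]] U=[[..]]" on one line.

L=[[1,0,0,0],[-3,1,0,0],[2,-2,1,0],[3,1,0,1]] U=[[4,-4,-3,4],[0,-3,3,-1],[0,0,1,0],[0,0,0,3]]

  row1 -= -3·row0 → [0,-3,3,-1]
  row2 -= 2·row0 → [0,6,-5,2]
  row3 -= 3·row0 → [0,-3,3,2]
  row2 -= -2·row1 → [0,0,1,0]
  row3 -= 1·row1 → [0,0,0,3]
  row3 -= 0·row2 → [0,0,0,3]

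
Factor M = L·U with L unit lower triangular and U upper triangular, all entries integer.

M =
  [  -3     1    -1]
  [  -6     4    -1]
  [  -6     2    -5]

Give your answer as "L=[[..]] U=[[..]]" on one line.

  row1 -= 2·row0 → [0,2,1]
  row2 -= 2·row0 → [0,0,-3]
  row2 -= 0·row1 → [0,0,-3]

L=[[1,0,0],[2,1,0],[2,0,1]] U=[[-3,1,-1],[0,2,1],[0,0,-3]]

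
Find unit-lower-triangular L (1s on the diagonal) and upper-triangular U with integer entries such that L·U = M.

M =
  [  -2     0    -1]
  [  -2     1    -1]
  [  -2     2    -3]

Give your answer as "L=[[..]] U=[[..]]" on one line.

  R1 -= 1·R0 → [0,1,0]
  R2 -= 1·R0 → [0,2,-2]
  R2 -= 2·R1 → [0,0,-2]

L=[[1,0,0],[1,1,0],[1,2,1]] U=[[-2,0,-1],[0,1,0],[0,0,-2]]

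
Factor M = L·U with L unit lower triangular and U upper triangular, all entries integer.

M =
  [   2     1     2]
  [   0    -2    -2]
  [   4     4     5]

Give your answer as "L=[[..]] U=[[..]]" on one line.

  row1 -= 0·row0 → [0,-2,-2]
  row2 -= 2·row0 → [0,2,1]
  row2 -= -1·row1 → [0,0,-1]

L=[[1,0,0],[0,1,0],[2,-1,1]] U=[[2,1,2],[0,-2,-2],[0,0,-1]]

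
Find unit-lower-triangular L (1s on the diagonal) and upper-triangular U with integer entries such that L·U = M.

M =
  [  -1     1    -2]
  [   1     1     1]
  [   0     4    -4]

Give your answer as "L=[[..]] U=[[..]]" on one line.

  r1 -= -1·r0 → [0,2,-1]
  r2 -= 0·r0 → [0,4,-4]
  r2 -= 2·r1 → [0,0,-2]

L=[[1,0,0],[-1,1,0],[0,2,1]] U=[[-1,1,-2],[0,2,-1],[0,0,-2]]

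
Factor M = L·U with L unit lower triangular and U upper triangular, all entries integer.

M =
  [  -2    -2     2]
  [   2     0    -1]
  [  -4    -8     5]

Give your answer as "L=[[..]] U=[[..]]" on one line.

L=[[1,0,0],[-1,1,0],[2,2,1]] U=[[-2,-2,2],[0,-2,1],[0,0,-1]]

  r1 -= -1·r0 → [0,-2,1]
  r2 -= 2·r0 → [0,-4,1]
  r2 -= 2·r1 → [0,0,-1]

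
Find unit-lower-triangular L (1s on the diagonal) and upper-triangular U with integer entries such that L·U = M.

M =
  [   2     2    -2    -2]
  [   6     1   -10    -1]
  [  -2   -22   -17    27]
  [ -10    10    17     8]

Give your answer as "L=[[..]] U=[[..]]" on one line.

  row1 -= 3·row0 → [0,-5,-4,5]
  row2 -= -1·row0 → [0,-20,-19,25]
  row3 -= -5·row0 → [0,20,7,-2]
  row2 -= 4·row1 → [0,0,-3,5]
  row3 -= -4·row1 → [0,0,-9,18]
  row3 -= 3·row2 → [0,0,0,3]

L=[[1,0,0,0],[3,1,0,0],[-1,4,1,0],[-5,-4,3,1]] U=[[2,2,-2,-2],[0,-5,-4,5],[0,0,-3,5],[0,0,0,3]]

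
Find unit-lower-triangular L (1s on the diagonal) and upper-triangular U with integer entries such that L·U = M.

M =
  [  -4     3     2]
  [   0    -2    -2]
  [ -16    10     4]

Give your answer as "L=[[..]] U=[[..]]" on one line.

L=[[1,0,0],[0,1,0],[4,1,1]] U=[[-4,3,2],[0,-2,-2],[0,0,-2]]

  R1 -= 0·R0 → [0,-2,-2]
  R2 -= 4·R0 → [0,-2,-4]
  R2 -= 1·R1 → [0,0,-2]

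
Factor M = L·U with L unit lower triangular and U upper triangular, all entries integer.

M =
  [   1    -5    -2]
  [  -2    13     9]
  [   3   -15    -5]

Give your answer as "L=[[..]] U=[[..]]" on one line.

L=[[1,0,0],[-2,1,0],[3,0,1]] U=[[1,-5,-2],[0,3,5],[0,0,1]]

  r1 -= -2·r0 → [0,3,5]
  r2 -= 3·r0 → [0,0,1]
  r2 -= 0·r1 → [0,0,1]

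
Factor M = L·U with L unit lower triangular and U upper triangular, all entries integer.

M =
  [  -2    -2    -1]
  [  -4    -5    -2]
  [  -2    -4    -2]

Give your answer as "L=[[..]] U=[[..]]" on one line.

  row1 -= 2·row0 → [0,-1,0]
  row2 -= 1·row0 → [0,-2,-1]
  row2 -= 2·row1 → [0,0,-1]

L=[[1,0,0],[2,1,0],[1,2,1]] U=[[-2,-2,-1],[0,-1,0],[0,0,-1]]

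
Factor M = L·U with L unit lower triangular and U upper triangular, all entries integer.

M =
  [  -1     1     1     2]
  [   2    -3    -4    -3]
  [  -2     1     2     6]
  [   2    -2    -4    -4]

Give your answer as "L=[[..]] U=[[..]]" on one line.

L=[[1,0,0,0],[-2,1,0,0],[2,1,1,0],[-2,0,-1,1]] U=[[-1,1,1,2],[0,-1,-2,1],[0,0,2,1],[0,0,0,1]]

  r1 -= -2·r0 → [0,-1,-2,1]
  r2 -= 2·r0 → [0,-1,0,2]
  r3 -= -2·r0 → [0,0,-2,0]
  r2 -= 1·r1 → [0,0,2,1]
  r3 -= 0·r1 → [0,0,-2,0]
  r3 -= -1·r2 → [0,0,0,1]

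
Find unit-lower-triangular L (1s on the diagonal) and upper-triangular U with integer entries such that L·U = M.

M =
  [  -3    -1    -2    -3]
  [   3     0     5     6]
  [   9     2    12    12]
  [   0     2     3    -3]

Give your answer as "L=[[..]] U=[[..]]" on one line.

L=[[1,0,0,0],[-1,1,0,0],[-3,1,1,0],[0,-2,3,1]] U=[[-3,-1,-2,-3],[0,-1,3,3],[0,0,3,0],[0,0,0,3]]

  R1 -= -1·R0 → [0,-1,3,3]
  R2 -= -3·R0 → [0,-1,6,3]
  R3 -= 0·R0 → [0,2,3,-3]
  R2 -= 1·R1 → [0,0,3,0]
  R3 -= -2·R1 → [0,0,9,3]
  R3 -= 3·R2 → [0,0,0,3]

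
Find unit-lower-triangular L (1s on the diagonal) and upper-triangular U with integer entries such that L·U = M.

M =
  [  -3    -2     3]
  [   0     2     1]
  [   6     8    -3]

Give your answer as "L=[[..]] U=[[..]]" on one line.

L=[[1,0,0],[0,1,0],[-2,2,1]] U=[[-3,-2,3],[0,2,1],[0,0,1]]

  R1 -= 0·R0 → [0,2,1]
  R2 -= -2·R0 → [0,4,3]
  R2 -= 2·R1 → [0,0,1]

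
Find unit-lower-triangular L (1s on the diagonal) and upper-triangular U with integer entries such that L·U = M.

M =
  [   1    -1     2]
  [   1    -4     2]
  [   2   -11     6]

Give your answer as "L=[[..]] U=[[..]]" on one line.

  row1 -= 1·row0 → [0,-3,0]
  row2 -= 2·row0 → [0,-9,2]
  row2 -= 3·row1 → [0,0,2]

L=[[1,0,0],[1,1,0],[2,3,1]] U=[[1,-1,2],[0,-3,0],[0,0,2]]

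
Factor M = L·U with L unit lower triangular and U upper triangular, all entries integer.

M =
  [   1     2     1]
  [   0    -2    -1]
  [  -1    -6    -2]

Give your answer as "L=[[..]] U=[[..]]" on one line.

  R1 -= 0·R0 → [0,-2,-1]
  R2 -= -1·R0 → [0,-4,-1]
  R2 -= 2·R1 → [0,0,1]

L=[[1,0,0],[0,1,0],[-1,2,1]] U=[[1,2,1],[0,-2,-1],[0,0,1]]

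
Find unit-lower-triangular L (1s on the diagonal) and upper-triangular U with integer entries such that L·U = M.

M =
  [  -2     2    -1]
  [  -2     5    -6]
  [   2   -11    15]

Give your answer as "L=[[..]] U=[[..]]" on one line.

  R1 -= 1·R0 → [0,3,-5]
  R2 -= -1·R0 → [0,-9,14]
  R2 -= -3·R1 → [0,0,-1]

L=[[1,0,0],[1,1,0],[-1,-3,1]] U=[[-2,2,-1],[0,3,-5],[0,0,-1]]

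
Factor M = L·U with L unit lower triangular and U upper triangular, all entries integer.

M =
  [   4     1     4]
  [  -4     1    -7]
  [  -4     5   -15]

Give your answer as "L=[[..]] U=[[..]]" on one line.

L=[[1,0,0],[-1,1,0],[-1,3,1]] U=[[4,1,4],[0,2,-3],[0,0,-2]]

  R1 -= -1·R0 → [0,2,-3]
  R2 -= -1·R0 → [0,6,-11]
  R2 -= 3·R1 → [0,0,-2]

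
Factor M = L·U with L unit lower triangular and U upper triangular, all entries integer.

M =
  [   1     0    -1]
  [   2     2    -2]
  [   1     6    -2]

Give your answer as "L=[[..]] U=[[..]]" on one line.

  row1 -= 2·row0 → [0,2,0]
  row2 -= 1·row0 → [0,6,-1]
  row2 -= 3·row1 → [0,0,-1]

L=[[1,0,0],[2,1,0],[1,3,1]] U=[[1,0,-1],[0,2,0],[0,0,-1]]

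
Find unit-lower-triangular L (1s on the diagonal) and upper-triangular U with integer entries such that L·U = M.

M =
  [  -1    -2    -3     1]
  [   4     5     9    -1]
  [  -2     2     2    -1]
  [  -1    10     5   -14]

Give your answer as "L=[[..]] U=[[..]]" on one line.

L=[[1,0,0,0],[-4,1,0,0],[2,-2,1,0],[1,-4,-2,1]] U=[[-1,-2,-3,1],[0,-3,-3,3],[0,0,2,3],[0,0,0,3]]

  r1 -= -4·r0 → [0,-3,-3,3]
  r2 -= 2·r0 → [0,6,8,-3]
  r3 -= 1·r0 → [0,12,8,-15]
  r2 -= -2·r1 → [0,0,2,3]
  r3 -= -4·r1 → [0,0,-4,-3]
  r3 -= -2·r2 → [0,0,0,3]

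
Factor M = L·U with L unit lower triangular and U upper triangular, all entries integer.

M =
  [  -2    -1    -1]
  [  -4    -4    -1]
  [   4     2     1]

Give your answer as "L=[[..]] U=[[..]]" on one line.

L=[[1,0,0],[2,1,0],[-2,0,1]] U=[[-2,-1,-1],[0,-2,1],[0,0,-1]]

  row1 -= 2·row0 → [0,-2,1]
  row2 -= -2·row0 → [0,0,-1]
  row2 -= 0·row1 → [0,0,-1]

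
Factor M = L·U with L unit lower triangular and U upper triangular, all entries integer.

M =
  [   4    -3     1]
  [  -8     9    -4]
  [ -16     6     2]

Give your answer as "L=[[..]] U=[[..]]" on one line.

  R1 -= -2·R0 → [0,3,-2]
  R2 -= -4·R0 → [0,-6,6]
  R2 -= -2·R1 → [0,0,2]

L=[[1,0,0],[-2,1,0],[-4,-2,1]] U=[[4,-3,1],[0,3,-2],[0,0,2]]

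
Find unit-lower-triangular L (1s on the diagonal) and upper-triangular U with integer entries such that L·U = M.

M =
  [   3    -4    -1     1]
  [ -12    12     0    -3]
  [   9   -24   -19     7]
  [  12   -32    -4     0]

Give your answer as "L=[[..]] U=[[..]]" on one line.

L=[[1,0,0,0],[-4,1,0,0],[3,3,1,0],[4,4,-4,1]] U=[[3,-4,-1,1],[0,-4,-4,1],[0,0,-4,1],[0,0,0,-4]]

  r1 -= -4·r0 → [0,-4,-4,1]
  r2 -= 3·r0 → [0,-12,-16,4]
  r3 -= 4·r0 → [0,-16,0,-4]
  r2 -= 3·r1 → [0,0,-4,1]
  r3 -= 4·r1 → [0,0,16,-8]
  r3 -= -4·r2 → [0,0,0,-4]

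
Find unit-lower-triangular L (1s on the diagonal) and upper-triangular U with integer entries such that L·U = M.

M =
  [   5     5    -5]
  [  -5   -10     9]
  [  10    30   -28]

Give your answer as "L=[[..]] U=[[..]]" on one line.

L=[[1,0,0],[-1,1,0],[2,-4,1]] U=[[5,5,-5],[0,-5,4],[0,0,-2]]

  row1 -= -1·row0 → [0,-5,4]
  row2 -= 2·row0 → [0,20,-18]
  row2 -= -4·row1 → [0,0,-2]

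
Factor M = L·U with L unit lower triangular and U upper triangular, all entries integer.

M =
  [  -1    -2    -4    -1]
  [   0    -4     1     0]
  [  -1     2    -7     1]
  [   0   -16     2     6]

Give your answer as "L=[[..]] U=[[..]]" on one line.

L=[[1,0,0,0],[0,1,0,0],[1,-1,1,0],[0,4,1,1]] U=[[-1,-2,-4,-1],[0,-4,1,0],[0,0,-2,2],[0,0,0,4]]

  r1 -= 0·r0 → [0,-4,1,0]
  r2 -= 1·r0 → [0,4,-3,2]
  r3 -= 0·r0 → [0,-16,2,6]
  r2 -= -1·r1 → [0,0,-2,2]
  r3 -= 4·r1 → [0,0,-2,6]
  r3 -= 1·r2 → [0,0,0,4]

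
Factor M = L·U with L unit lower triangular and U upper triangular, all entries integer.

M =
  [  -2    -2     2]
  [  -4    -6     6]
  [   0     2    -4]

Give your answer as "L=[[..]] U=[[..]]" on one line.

  row1 -= 2·row0 → [0,-2,2]
  row2 -= 0·row0 → [0,2,-4]
  row2 -= -1·row1 → [0,0,-2]

L=[[1,0,0],[2,1,0],[0,-1,1]] U=[[-2,-2,2],[0,-2,2],[0,0,-2]]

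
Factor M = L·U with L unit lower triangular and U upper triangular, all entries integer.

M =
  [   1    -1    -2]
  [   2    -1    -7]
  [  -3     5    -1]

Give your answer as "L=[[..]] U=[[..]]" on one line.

  R1 -= 2·R0 → [0,1,-3]
  R2 -= -3·R0 → [0,2,-7]
  R2 -= 2·R1 → [0,0,-1]

L=[[1,0,0],[2,1,0],[-3,2,1]] U=[[1,-1,-2],[0,1,-3],[0,0,-1]]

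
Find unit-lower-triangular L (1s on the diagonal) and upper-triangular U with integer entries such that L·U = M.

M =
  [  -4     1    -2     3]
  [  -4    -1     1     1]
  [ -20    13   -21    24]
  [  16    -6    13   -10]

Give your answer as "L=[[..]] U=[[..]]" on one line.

  R1 -= 1·R0 → [0,-2,3,-2]
  R2 -= 5·R0 → [0,8,-11,9]
  R3 -= -4·R0 → [0,-2,5,2]
  R2 -= -4·R1 → [0,0,1,1]
  R3 -= 1·R1 → [0,0,2,4]
  R3 -= 2·R2 → [0,0,0,2]

L=[[1,0,0,0],[1,1,0,0],[5,-4,1,0],[-4,1,2,1]] U=[[-4,1,-2,3],[0,-2,3,-2],[0,0,1,1],[0,0,0,2]]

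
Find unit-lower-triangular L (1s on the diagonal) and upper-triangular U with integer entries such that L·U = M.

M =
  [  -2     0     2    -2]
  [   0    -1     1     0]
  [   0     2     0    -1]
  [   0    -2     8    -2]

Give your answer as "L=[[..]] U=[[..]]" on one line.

  r1 -= 0·r0 → [0,-1,1,0]
  r2 -= 0·r0 → [0,2,0,-1]
  r3 -= 0·r0 → [0,-2,8,-2]
  r2 -= -2·r1 → [0,0,2,-1]
  r3 -= 2·r1 → [0,0,6,-2]
  r3 -= 3·r2 → [0,0,0,1]

L=[[1,0,0,0],[0,1,0,0],[0,-2,1,0],[0,2,3,1]] U=[[-2,0,2,-2],[0,-1,1,0],[0,0,2,-1],[0,0,0,1]]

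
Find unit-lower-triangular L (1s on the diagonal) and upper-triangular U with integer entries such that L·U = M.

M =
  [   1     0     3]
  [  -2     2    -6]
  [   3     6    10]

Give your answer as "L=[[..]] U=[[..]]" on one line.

  row1 -= -2·row0 → [0,2,0]
  row2 -= 3·row0 → [0,6,1]
  row2 -= 3·row1 → [0,0,1]

L=[[1,0,0],[-2,1,0],[3,3,1]] U=[[1,0,3],[0,2,0],[0,0,1]]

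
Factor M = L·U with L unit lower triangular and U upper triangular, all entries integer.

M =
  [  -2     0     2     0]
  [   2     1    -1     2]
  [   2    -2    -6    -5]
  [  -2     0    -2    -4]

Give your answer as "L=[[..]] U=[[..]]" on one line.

L=[[1,0,0,0],[-1,1,0,0],[-1,-2,1,0],[1,0,2,1]] U=[[-2,0,2,0],[0,1,1,2],[0,0,-2,-1],[0,0,0,-2]]

  R1 -= -1·R0 → [0,1,1,2]
  R2 -= -1·R0 → [0,-2,-4,-5]
  R3 -= 1·R0 → [0,0,-4,-4]
  R2 -= -2·R1 → [0,0,-2,-1]
  R3 -= 0·R1 → [0,0,-4,-4]
  R3 -= 2·R2 → [0,0,0,-2]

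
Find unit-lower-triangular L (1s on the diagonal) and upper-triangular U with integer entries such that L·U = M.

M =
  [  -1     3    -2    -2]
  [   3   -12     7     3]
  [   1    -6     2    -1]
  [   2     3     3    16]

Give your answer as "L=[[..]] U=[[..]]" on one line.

  r1 -= -3·r0 → [0,-3,1,-3]
  r2 -= -1·r0 → [0,-3,0,-3]
  r3 -= -2·r0 → [0,9,-1,12]
  r2 -= 1·r1 → [0,0,-1,0]
  r3 -= -3·r1 → [0,0,2,3]
  r3 -= -2·r2 → [0,0,0,3]

L=[[1,0,0,0],[-3,1,0,0],[-1,1,1,0],[-2,-3,-2,1]] U=[[-1,3,-2,-2],[0,-3,1,-3],[0,0,-1,0],[0,0,0,3]]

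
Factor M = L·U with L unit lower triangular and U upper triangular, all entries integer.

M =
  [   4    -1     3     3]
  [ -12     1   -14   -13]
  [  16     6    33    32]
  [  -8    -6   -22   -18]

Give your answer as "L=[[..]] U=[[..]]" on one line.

L=[[1,0,0,0],[-3,1,0,0],[4,-5,1,0],[-2,4,-1,1]] U=[[4,-1,3,3],[0,-2,-5,-4],[0,0,-4,0],[0,0,0,4]]

  r1 -= -3·r0 → [0,-2,-5,-4]
  r2 -= 4·r0 → [0,10,21,20]
  r3 -= -2·r0 → [0,-8,-16,-12]
  r2 -= -5·r1 → [0,0,-4,0]
  r3 -= 4·r1 → [0,0,4,4]
  r3 -= -1·r2 → [0,0,0,4]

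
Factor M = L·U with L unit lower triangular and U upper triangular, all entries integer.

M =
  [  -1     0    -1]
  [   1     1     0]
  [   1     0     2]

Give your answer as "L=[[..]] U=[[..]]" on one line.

  R1 -= -1·R0 → [0,1,-1]
  R2 -= -1·R0 → [0,0,1]
  R2 -= 0·R1 → [0,0,1]

L=[[1,0,0],[-1,1,0],[-1,0,1]] U=[[-1,0,-1],[0,1,-1],[0,0,1]]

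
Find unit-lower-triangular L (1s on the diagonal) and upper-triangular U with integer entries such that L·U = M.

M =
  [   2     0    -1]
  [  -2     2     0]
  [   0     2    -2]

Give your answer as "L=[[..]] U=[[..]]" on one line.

L=[[1,0,0],[-1,1,0],[0,1,1]] U=[[2,0,-1],[0,2,-1],[0,0,-1]]

  r1 -= -1·r0 → [0,2,-1]
  r2 -= 0·r0 → [0,2,-2]
  r2 -= 1·r1 → [0,0,-1]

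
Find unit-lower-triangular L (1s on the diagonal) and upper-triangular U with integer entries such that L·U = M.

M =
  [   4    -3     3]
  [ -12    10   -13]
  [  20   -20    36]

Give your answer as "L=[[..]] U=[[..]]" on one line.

  r1 -= -3·r0 → [0,1,-4]
  r2 -= 5·r0 → [0,-5,21]
  r2 -= -5·r1 → [0,0,1]

L=[[1,0,0],[-3,1,0],[5,-5,1]] U=[[4,-3,3],[0,1,-4],[0,0,1]]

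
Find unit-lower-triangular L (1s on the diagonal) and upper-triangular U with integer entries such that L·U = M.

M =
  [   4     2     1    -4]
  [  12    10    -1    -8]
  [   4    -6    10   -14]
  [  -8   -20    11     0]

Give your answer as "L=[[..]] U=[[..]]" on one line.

  r1 -= 3·r0 → [0,4,-4,4]
  r2 -= 1·r0 → [0,-8,9,-10]
  r3 -= -2·r0 → [0,-16,13,-8]
  r2 -= -2·r1 → [0,0,1,-2]
  r3 -= -4·r1 → [0,0,-3,8]
  r3 -= -3·r2 → [0,0,0,2]

L=[[1,0,0,0],[3,1,0,0],[1,-2,1,0],[-2,-4,-3,1]] U=[[4,2,1,-4],[0,4,-4,4],[0,0,1,-2],[0,0,0,2]]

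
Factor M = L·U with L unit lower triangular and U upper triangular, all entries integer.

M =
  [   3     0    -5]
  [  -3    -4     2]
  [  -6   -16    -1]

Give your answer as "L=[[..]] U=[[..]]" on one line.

L=[[1,0,0],[-1,1,0],[-2,4,1]] U=[[3,0,-5],[0,-4,-3],[0,0,1]]

  r1 -= -1·r0 → [0,-4,-3]
  r2 -= -2·r0 → [0,-16,-11]
  r2 -= 4·r1 → [0,0,1]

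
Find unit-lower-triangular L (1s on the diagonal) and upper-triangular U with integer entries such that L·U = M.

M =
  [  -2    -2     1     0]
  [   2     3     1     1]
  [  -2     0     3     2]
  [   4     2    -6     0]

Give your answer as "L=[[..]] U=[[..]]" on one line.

L=[[1,0,0,0],[-1,1,0,0],[1,2,1,0],[-2,-2,0,1]] U=[[-2,-2,1,0],[0,1,2,1],[0,0,-2,0],[0,0,0,2]]

  R1 -= -1·R0 → [0,1,2,1]
  R2 -= 1·R0 → [0,2,2,2]
  R3 -= -2·R0 → [0,-2,-4,0]
  R2 -= 2·R1 → [0,0,-2,0]
  R3 -= -2·R1 → [0,0,0,2]
  R3 -= 0·R2 → [0,0,0,2]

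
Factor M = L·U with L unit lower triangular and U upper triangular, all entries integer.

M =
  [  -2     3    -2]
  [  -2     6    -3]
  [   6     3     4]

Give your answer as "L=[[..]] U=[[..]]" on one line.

  R1 -= 1·R0 → [0,3,-1]
  R2 -= -3·R0 → [0,12,-2]
  R2 -= 4·R1 → [0,0,2]

L=[[1,0,0],[1,1,0],[-3,4,1]] U=[[-2,3,-2],[0,3,-1],[0,0,2]]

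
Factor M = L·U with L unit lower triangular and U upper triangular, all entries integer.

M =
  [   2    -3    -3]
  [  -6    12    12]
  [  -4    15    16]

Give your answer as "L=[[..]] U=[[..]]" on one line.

  R1 -= -3·R0 → [0,3,3]
  R2 -= -2·R0 → [0,9,10]
  R2 -= 3·R1 → [0,0,1]

L=[[1,0,0],[-3,1,0],[-2,3,1]] U=[[2,-3,-3],[0,3,3],[0,0,1]]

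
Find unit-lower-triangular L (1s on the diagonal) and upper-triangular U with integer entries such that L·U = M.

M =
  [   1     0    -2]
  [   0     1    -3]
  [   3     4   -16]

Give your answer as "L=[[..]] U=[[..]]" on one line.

  R1 -= 0·R0 → [0,1,-3]
  R2 -= 3·R0 → [0,4,-10]
  R2 -= 4·R1 → [0,0,2]

L=[[1,0,0],[0,1,0],[3,4,1]] U=[[1,0,-2],[0,1,-3],[0,0,2]]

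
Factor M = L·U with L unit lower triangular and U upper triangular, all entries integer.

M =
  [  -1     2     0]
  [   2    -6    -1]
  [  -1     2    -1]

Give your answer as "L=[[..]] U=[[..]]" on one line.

L=[[1,0,0],[-2,1,0],[1,0,1]] U=[[-1,2,0],[0,-2,-1],[0,0,-1]]

  R1 -= -2·R0 → [0,-2,-1]
  R2 -= 1·R0 → [0,0,-1]
  R2 -= 0·R1 → [0,0,-1]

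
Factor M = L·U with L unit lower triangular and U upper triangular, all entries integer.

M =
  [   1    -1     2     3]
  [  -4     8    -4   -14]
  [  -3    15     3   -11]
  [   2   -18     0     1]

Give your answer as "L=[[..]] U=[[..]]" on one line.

L=[[1,0,0,0],[-4,1,0,0],[-3,3,1,0],[2,-4,-4,1]] U=[[1,-1,2,3],[0,4,4,-2],[0,0,-3,4],[0,0,0,3]]

  R1 -= -4·R0 → [0,4,4,-2]
  R2 -= -3·R0 → [0,12,9,-2]
  R3 -= 2·R0 → [0,-16,-4,-5]
  R2 -= 3·R1 → [0,0,-3,4]
  R3 -= -4·R1 → [0,0,12,-13]
  R3 -= -4·R2 → [0,0,0,3]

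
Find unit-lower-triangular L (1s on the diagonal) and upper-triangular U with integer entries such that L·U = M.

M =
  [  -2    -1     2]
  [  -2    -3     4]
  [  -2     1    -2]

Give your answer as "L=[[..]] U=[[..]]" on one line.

L=[[1,0,0],[1,1,0],[1,-1,1]] U=[[-2,-1,2],[0,-2,2],[0,0,-2]]

  R1 -= 1·R0 → [0,-2,2]
  R2 -= 1·R0 → [0,2,-4]
  R2 -= -1·R1 → [0,0,-2]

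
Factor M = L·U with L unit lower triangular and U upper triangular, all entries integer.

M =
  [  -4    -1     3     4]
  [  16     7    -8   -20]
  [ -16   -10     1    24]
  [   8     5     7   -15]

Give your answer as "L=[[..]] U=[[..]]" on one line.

L=[[1,0,0,0],[-4,1,0,0],[4,-2,1,0],[-2,1,-3,1]] U=[[-4,-1,3,4],[0,3,4,-4],[0,0,-3,0],[0,0,0,-3]]

  row1 -= -4·row0 → [0,3,4,-4]
  row2 -= 4·row0 → [0,-6,-11,8]
  row3 -= -2·row0 → [0,3,13,-7]
  row2 -= -2·row1 → [0,0,-3,0]
  row3 -= 1·row1 → [0,0,9,-3]
  row3 -= -3·row2 → [0,0,0,-3]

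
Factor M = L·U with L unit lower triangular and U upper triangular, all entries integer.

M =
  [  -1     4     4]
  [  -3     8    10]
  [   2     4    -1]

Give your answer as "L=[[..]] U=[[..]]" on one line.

  R1 -= 3·R0 → [0,-4,-2]
  R2 -= -2·R0 → [0,12,7]
  R2 -= -3·R1 → [0,0,1]

L=[[1,0,0],[3,1,0],[-2,-3,1]] U=[[-1,4,4],[0,-4,-2],[0,0,1]]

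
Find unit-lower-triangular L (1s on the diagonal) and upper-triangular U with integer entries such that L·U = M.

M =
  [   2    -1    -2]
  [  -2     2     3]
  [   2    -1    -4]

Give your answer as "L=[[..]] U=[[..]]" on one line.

L=[[1,0,0],[-1,1,0],[1,0,1]] U=[[2,-1,-2],[0,1,1],[0,0,-2]]

  r1 -= -1·r0 → [0,1,1]
  r2 -= 1·r0 → [0,0,-2]
  r2 -= 0·r1 → [0,0,-2]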